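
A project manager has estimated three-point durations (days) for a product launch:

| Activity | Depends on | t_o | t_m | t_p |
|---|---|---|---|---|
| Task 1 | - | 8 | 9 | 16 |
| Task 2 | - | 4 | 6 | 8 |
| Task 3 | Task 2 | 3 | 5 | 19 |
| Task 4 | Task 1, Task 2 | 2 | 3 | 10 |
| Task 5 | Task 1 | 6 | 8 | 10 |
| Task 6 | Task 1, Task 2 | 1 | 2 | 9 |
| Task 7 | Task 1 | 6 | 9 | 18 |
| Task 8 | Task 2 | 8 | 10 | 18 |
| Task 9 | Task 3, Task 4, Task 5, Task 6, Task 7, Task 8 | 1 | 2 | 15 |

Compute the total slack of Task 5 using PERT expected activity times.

2 days

te_Task 1 = (8 + 4·9 + 16)/6 = 60/6 = 10
te_Task 2 = (4 + 4·6 + 8)/6 = 36/6 = 6
te_Task 3 = (3 + 4·5 + 19)/6 = 42/6 = 7
te_Task 4 = (2 + 4·3 + 10)/6 = 24/6 = 4
te_Task 5 = (6 + 4·8 + 10)/6 = 48/6 = 8
te_Task 6 = (1 + 4·2 + 9)/6 = 18/6 = 3
te_Task 7 = (6 + 4·9 + 18)/6 = 60/6 = 10
te_Task 8 = (8 + 4·10 + 18)/6 = 66/6 = 11
te_Task 9 = (1 + 4·2 + 15)/6 = 24/6 = 4

Forward pass:
ES_Task 1 = 0; EF_Task 1 = 10
ES_Task 2 = 0; EF_Task 2 = 6
ES_Task 3 = 6; EF_Task 3 = 6+7 = 13
ES_Task 4 = max(EF_Task 1=10, EF_Task 2=6) = 10; EF_Task 4 = 10+4 = 14
ES_Task 5 = 10; EF_Task 5 = 10+8 = 18
ES_Task 6 = max(EF_Task 1=10, EF_Task 2=6) = 10; EF_Task 6 = 10+3 = 13
ES_Task 7 = 10; EF_Task 7 = 10+10 = 20
ES_Task 8 = 6; EF_Task 8 = 6+11 = 17
ES_Task 9 = max(EF_Task 3=13, EF_Task 4=14, EF_Task 5=18, EF_Task 6=13, EF_Task 7=20, EF_Task 8=17) = 20; EF_Task 9 = 20+4 = 24
Expected project duration μ = 24 days. Critical path: Task 1 → Task 7 → Task 9.

Backward pass:
LF_Task 9 = 24; LS_Task 9 = 24−4 = 20
LF_Task 8 = LS_Task 9 = 20; LS_Task 8 = 20−11 = 9
LF_Task 7 = LS_Task 9 = 20; LS_Task 7 = 20−10 = 10
LF_Task 6 = LS_Task 9 = 20; LS_Task 6 = 20−3 = 17
LF_Task 5 = LS_Task 9 = 20; LS_Task 5 = 20−8 = 12
LF_Task 4 = LS_Task 9 = 20; LS_Task 4 = 20−4 = 16
LF_Task 3 = LS_Task 9 = 20; LS_Task 3 = 20−7 = 13
LF_Task 2 = min(LS_Task 3=13, LS_Task 4=16, LS_Task 6=17, LS_Task 8=9) = 9; LS_Task 2 = 9−6 = 3
LF_Task 1 = min(LS_Task 4=16, LS_Task 5=12, LS_Task 6=17, LS_Task 7=10) = 10; LS_Task 1 = 10−10 = 0
Slack_Task 5 = LS_Task 5 − ES_Task 5 = 12 − 10 = 2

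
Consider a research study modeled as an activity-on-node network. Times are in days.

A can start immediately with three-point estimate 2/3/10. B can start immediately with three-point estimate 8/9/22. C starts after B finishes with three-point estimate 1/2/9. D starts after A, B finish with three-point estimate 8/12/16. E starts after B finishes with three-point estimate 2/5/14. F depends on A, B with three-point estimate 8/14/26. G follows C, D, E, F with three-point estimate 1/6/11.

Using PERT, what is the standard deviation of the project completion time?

4.15 days

te_A = (2 + 4·3 + 10)/6 = 24/6 = 4; σ²_A = ((10−2)/6)² = 1.778
te_B = (8 + 4·9 + 22)/6 = 66/6 = 11; σ²_B = ((22−8)/6)² = 5.444
te_C = (1 + 4·2 + 9)/6 = 18/6 = 3; σ²_C = ((9−1)/6)² = 1.778
te_D = (8 + 4·12 + 16)/6 = 72/6 = 12; σ²_D = ((16−8)/6)² = 1.778
te_E = (2 + 4·5 + 14)/6 = 36/6 = 6; σ²_E = ((14−2)/6)² = 4.000
te_F = (8 + 4·14 + 26)/6 = 90/6 = 15; σ²_F = ((26−8)/6)² = 9.000
te_G = (1 + 4·6 + 11)/6 = 36/6 = 6; σ²_G = ((11−1)/6)² = 2.778

Forward pass:
ES_A = 0; EF_A = 4
ES_B = 0; EF_B = 11
ES_C = 11; EF_C = 11+3 = 14
ES_D = max(EF_A=4, EF_B=11) = 11; EF_D = 11+12 = 23
ES_E = 11; EF_E = 11+6 = 17
ES_F = max(EF_A=4, EF_B=11) = 11; EF_F = 11+15 = 26
ES_G = max(EF_C=14, EF_D=23, EF_E=17, EF_F=26) = 26; EF_G = 26+6 = 32
Expected project duration μ = 32 days. Critical path: B → F → G.

Variance along critical path = 5.444 + 9.000 + 2.778 = 17.222
σ = √17.222 = 4.150 days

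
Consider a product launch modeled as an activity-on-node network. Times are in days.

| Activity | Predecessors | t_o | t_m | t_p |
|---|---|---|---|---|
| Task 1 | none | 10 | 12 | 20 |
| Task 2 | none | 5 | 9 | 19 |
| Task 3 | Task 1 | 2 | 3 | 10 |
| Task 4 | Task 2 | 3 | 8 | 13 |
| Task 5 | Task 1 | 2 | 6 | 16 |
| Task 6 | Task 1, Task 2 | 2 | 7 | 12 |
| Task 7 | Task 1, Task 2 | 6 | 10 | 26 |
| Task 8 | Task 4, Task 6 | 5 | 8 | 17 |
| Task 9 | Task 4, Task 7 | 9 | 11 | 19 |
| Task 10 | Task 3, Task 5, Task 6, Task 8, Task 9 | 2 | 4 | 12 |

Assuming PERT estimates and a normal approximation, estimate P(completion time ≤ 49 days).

te_Task 1 = (10 + 4·12 + 20)/6 = 78/6 = 13; σ²_Task 1 = ((20−10)/6)² = 2.778
te_Task 2 = (5 + 4·9 + 19)/6 = 60/6 = 10; σ²_Task 2 = ((19−5)/6)² = 5.444
te_Task 3 = (2 + 4·3 + 10)/6 = 24/6 = 4; σ²_Task 3 = ((10−2)/6)² = 1.778
te_Task 4 = (3 + 4·8 + 13)/6 = 48/6 = 8; σ²_Task 4 = ((13−3)/6)² = 2.778
te_Task 5 = (2 + 4·6 + 16)/6 = 42/6 = 7; σ²_Task 5 = ((16−2)/6)² = 5.444
te_Task 6 = (2 + 4·7 + 12)/6 = 42/6 = 7; σ²_Task 6 = ((12−2)/6)² = 2.778
te_Task 7 = (6 + 4·10 + 26)/6 = 72/6 = 12; σ²_Task 7 = ((26−6)/6)² = 11.111
te_Task 8 = (5 + 4·8 + 17)/6 = 54/6 = 9; σ²_Task 8 = ((17−5)/6)² = 4.000
te_Task 9 = (9 + 4·11 + 19)/6 = 72/6 = 12; σ²_Task 9 = ((19−9)/6)² = 2.778
te_Task 10 = (2 + 4·4 + 12)/6 = 30/6 = 5; σ²_Task 10 = ((12−2)/6)² = 2.778

Forward pass:
ES_Task 1 = 0; EF_Task 1 = 13
ES_Task 2 = 0; EF_Task 2 = 10
ES_Task 3 = 13; EF_Task 3 = 13+4 = 17
ES_Task 4 = 10; EF_Task 4 = 10+8 = 18
ES_Task 5 = 13; EF_Task 5 = 13+7 = 20
ES_Task 6 = max(EF_Task 1=13, EF_Task 2=10) = 13; EF_Task 6 = 13+7 = 20
ES_Task 7 = max(EF_Task 1=13, EF_Task 2=10) = 13; EF_Task 7 = 13+12 = 25
ES_Task 8 = max(EF_Task 4=18, EF_Task 6=20) = 20; EF_Task 8 = 20+9 = 29
ES_Task 9 = max(EF_Task 4=18, EF_Task 7=25) = 25; EF_Task 9 = 25+12 = 37
ES_Task 10 = max(EF_Task 3=17, EF_Task 5=20, EF_Task 6=20, EF_Task 8=29, EF_Task 9=37) = 37; EF_Task 10 = 37+5 = 42
Expected project duration μ = 42 days. Critical path: Task 1 → Task 7 → Task 9 → Task 10.

Variance along critical path = 2.778 + 11.111 + 2.778 + 2.778 = 19.444; σ = √19.444 = 4.410 days.
Z = (49 − 42) / 4.410 = 1.587
P(T ≤ 49) = Φ(1.587) ≈ 0.944

0.944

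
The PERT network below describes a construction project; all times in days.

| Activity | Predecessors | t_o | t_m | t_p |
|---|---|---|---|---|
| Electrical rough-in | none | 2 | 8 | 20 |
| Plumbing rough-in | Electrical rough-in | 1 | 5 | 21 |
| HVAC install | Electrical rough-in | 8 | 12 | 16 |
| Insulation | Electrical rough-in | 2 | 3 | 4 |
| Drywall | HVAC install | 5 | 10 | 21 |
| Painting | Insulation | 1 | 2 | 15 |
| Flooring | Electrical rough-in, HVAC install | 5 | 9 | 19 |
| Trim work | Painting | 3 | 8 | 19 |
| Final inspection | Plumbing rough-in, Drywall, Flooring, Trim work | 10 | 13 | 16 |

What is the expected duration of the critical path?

45 days

te_Electrical rough-in = (2 + 4·8 + 20)/6 = 54/6 = 9
te_Plumbing rough-in = (1 + 4·5 + 21)/6 = 42/6 = 7
te_HVAC install = (8 + 4·12 + 16)/6 = 72/6 = 12
te_Insulation = (2 + 4·3 + 4)/6 = 18/6 = 3
te_Drywall = (5 + 4·10 + 21)/6 = 66/6 = 11
te_Painting = (1 + 4·2 + 15)/6 = 24/6 = 4
te_Flooring = (5 + 4·9 + 19)/6 = 60/6 = 10
te_Trim work = (3 + 4·8 + 19)/6 = 54/6 = 9
te_Final inspection = (10 + 4·13 + 16)/6 = 78/6 = 13

Forward pass:
ES_Electrical rough-in = 0; EF_Electrical rough-in = 9
ES_Plumbing rough-in = 9; EF_Plumbing rough-in = 9+7 = 16
ES_HVAC install = 9; EF_HVAC install = 9+12 = 21
ES_Insulation = 9; EF_Insulation = 9+3 = 12
ES_Drywall = 21; EF_Drywall = 21+11 = 32
ES_Painting = 12; EF_Painting = 12+4 = 16
ES_Flooring = max(EF_Electrical rough-in=9, EF_HVAC install=21) = 21; EF_Flooring = 21+10 = 31
ES_Trim work = 16; EF_Trim work = 16+9 = 25
ES_Final inspection = max(EF_Plumbing rough-in=16, EF_Drywall=32, EF_Flooring=31, EF_Trim work=25) = 32; EF_Final inspection = 32+13 = 45
Expected project duration μ = 45 days. Critical path: Electrical rough-in → HVAC install → Drywall → Final inspection.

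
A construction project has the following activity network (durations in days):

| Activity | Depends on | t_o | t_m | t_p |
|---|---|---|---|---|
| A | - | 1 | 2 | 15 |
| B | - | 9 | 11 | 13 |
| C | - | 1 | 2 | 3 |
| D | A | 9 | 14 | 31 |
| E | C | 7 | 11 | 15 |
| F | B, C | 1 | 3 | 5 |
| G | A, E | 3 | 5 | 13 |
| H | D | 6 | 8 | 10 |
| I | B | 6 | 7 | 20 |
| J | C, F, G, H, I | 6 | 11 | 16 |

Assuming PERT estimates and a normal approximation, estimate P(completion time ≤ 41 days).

0.665

te_A = (1 + 4·2 + 15)/6 = 24/6 = 4; σ²_A = ((15−1)/6)² = 5.444
te_B = (9 + 4·11 + 13)/6 = 66/6 = 11; σ²_B = ((13−9)/6)² = 0.444
te_C = (1 + 4·2 + 3)/6 = 12/6 = 2; σ²_C = ((3−1)/6)² = 0.111
te_D = (9 + 4·14 + 31)/6 = 96/6 = 16; σ²_D = ((31−9)/6)² = 13.444
te_E = (7 + 4·11 + 15)/6 = 66/6 = 11; σ²_E = ((15−7)/6)² = 1.778
te_F = (1 + 4·3 + 5)/6 = 18/6 = 3; σ²_F = ((5−1)/6)² = 0.444
te_G = (3 + 4·5 + 13)/6 = 36/6 = 6; σ²_G = ((13−3)/6)² = 2.778
te_H = (6 + 4·8 + 10)/6 = 48/6 = 8; σ²_H = ((10−6)/6)² = 0.444
te_I = (6 + 4·7 + 20)/6 = 54/6 = 9; σ²_I = ((20−6)/6)² = 5.444
te_J = (6 + 4·11 + 16)/6 = 66/6 = 11; σ²_J = ((16−6)/6)² = 2.778

Forward pass:
ES_A = 0; EF_A = 4
ES_B = 0; EF_B = 11
ES_C = 0; EF_C = 2
ES_D = 4; EF_D = 4+16 = 20
ES_E = 2; EF_E = 2+11 = 13
ES_F = max(EF_B=11, EF_C=2) = 11; EF_F = 11+3 = 14
ES_G = max(EF_A=4, EF_E=13) = 13; EF_G = 13+6 = 19
ES_H = 20; EF_H = 20+8 = 28
ES_I = 11; EF_I = 11+9 = 20
ES_J = max(EF_C=2, EF_F=14, EF_G=19, EF_H=28, EF_I=20) = 28; EF_J = 28+11 = 39
Expected project duration μ = 39 days. Critical path: A → D → H → J.

Variance along critical path = 5.444 + 13.444 + 0.444 + 2.778 = 22.111; σ = √22.111 = 4.702 days.
Z = (41 − 39) / 4.702 = 0.425
P(T ≤ 41) = Φ(0.425) ≈ 0.665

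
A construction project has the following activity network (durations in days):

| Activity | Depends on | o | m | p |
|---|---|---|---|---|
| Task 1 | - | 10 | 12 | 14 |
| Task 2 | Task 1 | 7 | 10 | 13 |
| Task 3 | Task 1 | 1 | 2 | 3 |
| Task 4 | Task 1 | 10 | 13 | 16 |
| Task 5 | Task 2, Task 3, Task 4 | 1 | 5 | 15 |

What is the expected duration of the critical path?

31 days

te_Task 1 = (10 + 4·12 + 14)/6 = 72/6 = 12
te_Task 2 = (7 + 4·10 + 13)/6 = 60/6 = 10
te_Task 3 = (1 + 4·2 + 3)/6 = 12/6 = 2
te_Task 4 = (10 + 4·13 + 16)/6 = 78/6 = 13
te_Task 5 = (1 + 4·5 + 15)/6 = 36/6 = 6

Forward pass:
ES_Task 1 = 0; EF_Task 1 = 12
ES_Task 2 = 12; EF_Task 2 = 12+10 = 22
ES_Task 3 = 12; EF_Task 3 = 12+2 = 14
ES_Task 4 = 12; EF_Task 4 = 12+13 = 25
ES_Task 5 = max(EF_Task 2=22, EF_Task 3=14, EF_Task 4=25) = 25; EF_Task 5 = 25+6 = 31
Expected project duration μ = 31 days. Critical path: Task 1 → Task 4 → Task 5.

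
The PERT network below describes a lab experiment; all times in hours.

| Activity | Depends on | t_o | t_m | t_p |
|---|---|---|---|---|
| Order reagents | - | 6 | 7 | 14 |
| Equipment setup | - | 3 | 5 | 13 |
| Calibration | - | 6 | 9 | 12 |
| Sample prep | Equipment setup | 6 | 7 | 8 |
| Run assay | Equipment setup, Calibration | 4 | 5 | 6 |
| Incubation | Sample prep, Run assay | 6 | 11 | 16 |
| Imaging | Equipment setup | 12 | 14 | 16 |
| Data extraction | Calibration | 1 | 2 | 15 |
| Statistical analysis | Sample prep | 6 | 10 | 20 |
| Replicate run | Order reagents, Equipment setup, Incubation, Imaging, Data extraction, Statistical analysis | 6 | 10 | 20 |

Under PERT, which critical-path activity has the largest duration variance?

te_Order reagents = (6 + 4·7 + 14)/6 = 48/6 = 8; σ²_Order reagents = ((14−6)/6)² = 1.778
te_Equipment setup = (3 + 4·5 + 13)/6 = 36/6 = 6; σ²_Equipment setup = ((13−3)/6)² = 2.778
te_Calibration = (6 + 4·9 + 12)/6 = 54/6 = 9; σ²_Calibration = ((12−6)/6)² = 1.000
te_Sample prep = (6 + 4·7 + 8)/6 = 42/6 = 7; σ²_Sample prep = ((8−6)/6)² = 0.111
te_Run assay = (4 + 4·5 + 6)/6 = 30/6 = 5; σ²_Run assay = ((6−4)/6)² = 0.111
te_Incubation = (6 + 4·11 + 16)/6 = 66/6 = 11; σ²_Incubation = ((16−6)/6)² = 2.778
te_Imaging = (12 + 4·14 + 16)/6 = 84/6 = 14; σ²_Imaging = ((16−12)/6)² = 0.444
te_Data extraction = (1 + 4·2 + 15)/6 = 24/6 = 4; σ²_Data extraction = ((15−1)/6)² = 5.444
te_Statistical analysis = (6 + 4·10 + 20)/6 = 66/6 = 11; σ²_Statistical analysis = ((20−6)/6)² = 5.444
te_Replicate run = (6 + 4·10 + 20)/6 = 66/6 = 11; σ²_Replicate run = ((20−6)/6)² = 5.444

Forward pass:
ES_Order reagents = 0; EF_Order reagents = 8
ES_Equipment setup = 0; EF_Equipment setup = 6
ES_Calibration = 0; EF_Calibration = 9
ES_Sample prep = 6; EF_Sample prep = 6+7 = 13
ES_Run assay = max(EF_Equipment setup=6, EF_Calibration=9) = 9; EF_Run assay = 9+5 = 14
ES_Incubation = max(EF_Sample prep=13, EF_Run assay=14) = 14; EF_Incubation = 14+11 = 25
ES_Imaging = 6; EF_Imaging = 6+14 = 20
ES_Data extraction = 9; EF_Data extraction = 9+4 = 13
ES_Statistical analysis = 13; EF_Statistical analysis = 13+11 = 24
ES_Replicate run = max(EF_Order reagents=8, EF_Equipment setup=6, EF_Incubation=25, EF_Imaging=20, EF_Data extraction=13, EF_Statistical analysis=24) = 25; EF_Replicate run = 25+11 = 36
Expected project duration μ = 36 hours. Critical path: Calibration → Run assay → Incubation → Replicate run.

Variances on critical path: σ²_Calibration=1.000, σ²_Run assay=0.111, σ²_Incubation=2.778, σ²_Replicate run=5.444.
Largest is σ²_Replicate run = 5.444.

Replicate run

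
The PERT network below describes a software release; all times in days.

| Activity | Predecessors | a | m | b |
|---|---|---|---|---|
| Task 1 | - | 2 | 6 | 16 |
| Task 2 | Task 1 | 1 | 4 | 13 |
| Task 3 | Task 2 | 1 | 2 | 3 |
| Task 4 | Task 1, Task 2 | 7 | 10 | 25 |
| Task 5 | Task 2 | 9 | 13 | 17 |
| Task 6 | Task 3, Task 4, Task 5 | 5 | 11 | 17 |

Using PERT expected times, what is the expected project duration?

te_Task 1 = (2 + 4·6 + 16)/6 = 42/6 = 7
te_Task 2 = (1 + 4·4 + 13)/6 = 30/6 = 5
te_Task 3 = (1 + 4·2 + 3)/6 = 12/6 = 2
te_Task 4 = (7 + 4·10 + 25)/6 = 72/6 = 12
te_Task 5 = (9 + 4·13 + 17)/6 = 78/6 = 13
te_Task 6 = (5 + 4·11 + 17)/6 = 66/6 = 11

Forward pass:
ES_Task 1 = 0; EF_Task 1 = 7
ES_Task 2 = 7; EF_Task 2 = 7+5 = 12
ES_Task 3 = 12; EF_Task 3 = 12+2 = 14
ES_Task 4 = max(EF_Task 1=7, EF_Task 2=12) = 12; EF_Task 4 = 12+12 = 24
ES_Task 5 = 12; EF_Task 5 = 12+13 = 25
ES_Task 6 = max(EF_Task 3=14, EF_Task 4=24, EF_Task 5=25) = 25; EF_Task 6 = 25+11 = 36
Expected project duration μ = 36 days. Critical path: Task 1 → Task 2 → Task 5 → Task 6.

36 days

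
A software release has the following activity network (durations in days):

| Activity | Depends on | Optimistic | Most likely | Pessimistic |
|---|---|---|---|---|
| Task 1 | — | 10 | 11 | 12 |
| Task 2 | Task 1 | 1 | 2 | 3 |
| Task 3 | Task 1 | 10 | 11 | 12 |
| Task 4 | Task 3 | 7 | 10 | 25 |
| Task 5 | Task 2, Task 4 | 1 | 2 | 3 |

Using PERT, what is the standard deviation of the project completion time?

3.06 days

te_Task 1 = (10 + 4·11 + 12)/6 = 66/6 = 11; σ²_Task 1 = ((12−10)/6)² = 0.111
te_Task 2 = (1 + 4·2 + 3)/6 = 12/6 = 2; σ²_Task 2 = ((3−1)/6)² = 0.111
te_Task 3 = (10 + 4·11 + 12)/6 = 66/6 = 11; σ²_Task 3 = ((12−10)/6)² = 0.111
te_Task 4 = (7 + 4·10 + 25)/6 = 72/6 = 12; σ²_Task 4 = ((25−7)/6)² = 9.000
te_Task 5 = (1 + 4·2 + 3)/6 = 12/6 = 2; σ²_Task 5 = ((3−1)/6)² = 0.111

Forward pass:
ES_Task 1 = 0; EF_Task 1 = 11
ES_Task 2 = 11; EF_Task 2 = 11+2 = 13
ES_Task 3 = 11; EF_Task 3 = 11+11 = 22
ES_Task 4 = 22; EF_Task 4 = 22+12 = 34
ES_Task 5 = max(EF_Task 2=13, EF_Task 4=34) = 34; EF_Task 5 = 34+2 = 36
Expected project duration μ = 36 days. Critical path: Task 1 → Task 3 → Task 4 → Task 5.

Variance along critical path = 0.111 + 0.111 + 9.000 + 0.111 = 9.333
σ = √9.333 = 3.055 days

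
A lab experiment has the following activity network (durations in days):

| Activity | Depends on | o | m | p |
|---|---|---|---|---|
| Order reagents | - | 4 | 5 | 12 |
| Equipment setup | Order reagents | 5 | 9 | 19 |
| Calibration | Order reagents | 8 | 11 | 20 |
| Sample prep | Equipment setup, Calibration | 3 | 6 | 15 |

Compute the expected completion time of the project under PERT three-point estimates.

te_Order reagents = (4 + 4·5 + 12)/6 = 36/6 = 6
te_Equipment setup = (5 + 4·9 + 19)/6 = 60/6 = 10
te_Calibration = (8 + 4·11 + 20)/6 = 72/6 = 12
te_Sample prep = (3 + 4·6 + 15)/6 = 42/6 = 7

Forward pass:
ES_Order reagents = 0; EF_Order reagents = 6
ES_Equipment setup = 6; EF_Equipment setup = 6+10 = 16
ES_Calibration = 6; EF_Calibration = 6+12 = 18
ES_Sample prep = max(EF_Equipment setup=16, EF_Calibration=18) = 18; EF_Sample prep = 18+7 = 25
Expected project duration μ = 25 days. Critical path: Order reagents → Calibration → Sample prep.

25 days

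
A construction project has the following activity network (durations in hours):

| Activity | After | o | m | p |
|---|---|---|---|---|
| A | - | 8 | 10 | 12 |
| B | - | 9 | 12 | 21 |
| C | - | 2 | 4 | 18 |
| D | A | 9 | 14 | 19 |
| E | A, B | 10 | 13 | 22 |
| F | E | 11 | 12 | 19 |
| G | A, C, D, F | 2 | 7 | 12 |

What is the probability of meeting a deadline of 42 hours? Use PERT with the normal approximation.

0.079

te_A = (8 + 4·10 + 12)/6 = 60/6 = 10; σ²_A = ((12−8)/6)² = 0.444
te_B = (9 + 4·12 + 21)/6 = 78/6 = 13; σ²_B = ((21−9)/6)² = 4.000
te_C = (2 + 4·4 + 18)/6 = 36/6 = 6; σ²_C = ((18−2)/6)² = 7.111
te_D = (9 + 4·14 + 19)/6 = 84/6 = 14; σ²_D = ((19−9)/6)² = 2.778
te_E = (10 + 4·13 + 22)/6 = 84/6 = 14; σ²_E = ((22−10)/6)² = 4.000
te_F = (11 + 4·12 + 19)/6 = 78/6 = 13; σ²_F = ((19−11)/6)² = 1.778
te_G = (2 + 4·7 + 12)/6 = 42/6 = 7; σ²_G = ((12−2)/6)² = 2.778

Forward pass:
ES_A = 0; EF_A = 10
ES_B = 0; EF_B = 13
ES_C = 0; EF_C = 6
ES_D = 10; EF_D = 10+14 = 24
ES_E = max(EF_A=10, EF_B=13) = 13; EF_E = 13+14 = 27
ES_F = 27; EF_F = 27+13 = 40
ES_G = max(EF_A=10, EF_C=6, EF_D=24, EF_F=40) = 40; EF_G = 40+7 = 47
Expected project duration μ = 47 hours. Critical path: B → E → F → G.

Variance along critical path = 4.000 + 4.000 + 1.778 + 2.778 = 12.556; σ = √12.556 = 3.543 hours.
Z = (42 − 47) / 3.543 = -1.411
P(T ≤ 42) = Φ(-1.411) ≈ 0.079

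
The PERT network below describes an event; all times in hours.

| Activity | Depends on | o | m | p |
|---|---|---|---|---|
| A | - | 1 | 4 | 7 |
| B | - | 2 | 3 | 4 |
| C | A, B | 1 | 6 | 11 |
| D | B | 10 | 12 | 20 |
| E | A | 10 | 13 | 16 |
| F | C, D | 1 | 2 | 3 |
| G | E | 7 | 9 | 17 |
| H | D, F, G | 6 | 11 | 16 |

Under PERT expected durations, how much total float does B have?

te_A = (1 + 4·4 + 7)/6 = 24/6 = 4
te_B = (2 + 4·3 + 4)/6 = 18/6 = 3
te_C = (1 + 4·6 + 11)/6 = 36/6 = 6
te_D = (10 + 4·12 + 20)/6 = 78/6 = 13
te_E = (10 + 4·13 + 16)/6 = 78/6 = 13
te_F = (1 + 4·2 + 3)/6 = 12/6 = 2
te_G = (7 + 4·9 + 17)/6 = 60/6 = 10
te_H = (6 + 4·11 + 16)/6 = 66/6 = 11

Forward pass:
ES_A = 0; EF_A = 4
ES_B = 0; EF_B = 3
ES_C = max(EF_A=4, EF_B=3) = 4; EF_C = 4+6 = 10
ES_D = 3; EF_D = 3+13 = 16
ES_E = 4; EF_E = 4+13 = 17
ES_F = max(EF_C=10, EF_D=16) = 16; EF_F = 16+2 = 18
ES_G = 17; EF_G = 17+10 = 27
ES_H = max(EF_D=16, EF_F=18, EF_G=27) = 27; EF_H = 27+11 = 38
Expected project duration μ = 38 hours. Critical path: A → E → G → H.

Backward pass:
LF_H = 38; LS_H = 38−11 = 27
LF_G = LS_H = 27; LS_G = 27−10 = 17
LF_F = LS_H = 27; LS_F = 27−2 = 25
LF_E = LS_G = 17; LS_E = 17−13 = 4
LF_D = min(LS_F=25, LS_H=27) = 25; LS_D = 25−13 = 12
LF_C = LS_F = 25; LS_C = 25−6 = 19
LF_B = min(LS_C=19, LS_D=12) = 12; LS_B = 12−3 = 9
LF_A = min(LS_C=19, LS_E=4) = 4; LS_A = 4−4 = 0
Slack_B = LS_B − ES_B = 9 − 0 = 9

9 hours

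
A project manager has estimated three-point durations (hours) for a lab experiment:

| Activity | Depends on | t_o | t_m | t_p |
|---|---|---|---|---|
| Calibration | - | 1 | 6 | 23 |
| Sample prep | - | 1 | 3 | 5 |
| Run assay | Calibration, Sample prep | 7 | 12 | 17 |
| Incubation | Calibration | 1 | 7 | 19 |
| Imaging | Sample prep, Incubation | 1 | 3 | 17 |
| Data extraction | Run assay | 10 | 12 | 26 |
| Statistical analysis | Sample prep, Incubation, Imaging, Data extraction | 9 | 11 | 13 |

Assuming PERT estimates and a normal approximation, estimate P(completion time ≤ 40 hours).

0.153

te_Calibration = (1 + 4·6 + 23)/6 = 48/6 = 8; σ²_Calibration = ((23−1)/6)² = 13.444
te_Sample prep = (1 + 4·3 + 5)/6 = 18/6 = 3; σ²_Sample prep = ((5−1)/6)² = 0.444
te_Run assay = (7 + 4·12 + 17)/6 = 72/6 = 12; σ²_Run assay = ((17−7)/6)² = 2.778
te_Incubation = (1 + 4·7 + 19)/6 = 48/6 = 8; σ²_Incubation = ((19−1)/6)² = 9.000
te_Imaging = (1 + 4·3 + 17)/6 = 30/6 = 5; σ²_Imaging = ((17−1)/6)² = 7.111
te_Data extraction = (10 + 4·12 + 26)/6 = 84/6 = 14; σ²_Data extraction = ((26−10)/6)² = 7.111
te_Statistical analysis = (9 + 4·11 + 13)/6 = 66/6 = 11; σ²_Statistical analysis = ((13−9)/6)² = 0.444

Forward pass:
ES_Calibration = 0; EF_Calibration = 8
ES_Sample prep = 0; EF_Sample prep = 3
ES_Run assay = max(EF_Calibration=8, EF_Sample prep=3) = 8; EF_Run assay = 8+12 = 20
ES_Incubation = 8; EF_Incubation = 8+8 = 16
ES_Imaging = max(EF_Sample prep=3, EF_Incubation=16) = 16; EF_Imaging = 16+5 = 21
ES_Data extraction = 20; EF_Data extraction = 20+14 = 34
ES_Statistical analysis = max(EF_Sample prep=3, EF_Incubation=16, EF_Imaging=21, EF_Data extraction=34) = 34; EF_Statistical analysis = 34+11 = 45
Expected project duration μ = 45 hours. Critical path: Calibration → Run assay → Data extraction → Statistical analysis.

Variance along critical path = 13.444 + 2.778 + 7.111 + 0.444 = 23.778; σ = √23.778 = 4.876 hours.
Z = (40 − 45) / 4.876 = -1.025
P(T ≤ 40) = Φ(-1.025) ≈ 0.153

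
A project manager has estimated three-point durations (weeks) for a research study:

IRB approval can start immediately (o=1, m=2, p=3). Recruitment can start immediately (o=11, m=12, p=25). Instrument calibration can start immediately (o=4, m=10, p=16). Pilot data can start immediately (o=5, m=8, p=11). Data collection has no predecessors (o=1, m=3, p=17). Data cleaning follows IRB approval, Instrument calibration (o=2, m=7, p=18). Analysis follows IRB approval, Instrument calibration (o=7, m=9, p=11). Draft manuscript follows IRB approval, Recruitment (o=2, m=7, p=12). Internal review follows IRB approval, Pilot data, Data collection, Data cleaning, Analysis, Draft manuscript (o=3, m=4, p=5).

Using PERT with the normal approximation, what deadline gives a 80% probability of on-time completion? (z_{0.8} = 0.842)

27.4 weeks

te_IRB approval = (1 + 4·2 + 3)/6 = 12/6 = 2; σ²_IRB approval = ((3−1)/6)² = 0.111
te_Recruitment = (11 + 4·12 + 25)/6 = 84/6 = 14; σ²_Recruitment = ((25−11)/6)² = 5.444
te_Instrument calibration = (4 + 4·10 + 16)/6 = 60/6 = 10; σ²_Instrument calibration = ((16−4)/6)² = 4.000
te_Pilot data = (5 + 4·8 + 11)/6 = 48/6 = 8; σ²_Pilot data = ((11−5)/6)² = 1.000
te_Data collection = (1 + 4·3 + 17)/6 = 30/6 = 5; σ²_Data collection = ((17−1)/6)² = 7.111
te_Data cleaning = (2 + 4·7 + 18)/6 = 48/6 = 8; σ²_Data cleaning = ((18−2)/6)² = 7.111
te_Analysis = (7 + 4·9 + 11)/6 = 54/6 = 9; σ²_Analysis = ((11−7)/6)² = 0.444
te_Draft manuscript = (2 + 4·7 + 12)/6 = 42/6 = 7; σ²_Draft manuscript = ((12−2)/6)² = 2.778
te_Internal review = (3 + 4·4 + 5)/6 = 24/6 = 4; σ²_Internal review = ((5−3)/6)² = 0.111

Forward pass:
ES_IRB approval = 0; EF_IRB approval = 2
ES_Recruitment = 0; EF_Recruitment = 14
ES_Instrument calibration = 0; EF_Instrument calibration = 10
ES_Pilot data = 0; EF_Pilot data = 8
ES_Data collection = 0; EF_Data collection = 5
ES_Data cleaning = max(EF_IRB approval=2, EF_Instrument calibration=10) = 10; EF_Data cleaning = 10+8 = 18
ES_Analysis = max(EF_IRB approval=2, EF_Instrument calibration=10) = 10; EF_Analysis = 10+9 = 19
ES_Draft manuscript = max(EF_IRB approval=2, EF_Recruitment=14) = 14; EF_Draft manuscript = 14+7 = 21
ES_Internal review = max(EF_IRB approval=2, EF_Pilot data=8, EF_Data collection=5, EF_Data cleaning=18, EF_Analysis=19, EF_Draft manuscript=21) = 21; EF_Internal review = 21+4 = 25
Expected project duration μ = 25 weeks. Critical path: Recruitment → Draft manuscript → Internal review.

Variance along critical path = 5.444 + 2.778 + 0.111 = 8.333; σ = 2.887 weeks.
D = μ + z·σ = 25 + 0.842·2.887 = 27.4 weeks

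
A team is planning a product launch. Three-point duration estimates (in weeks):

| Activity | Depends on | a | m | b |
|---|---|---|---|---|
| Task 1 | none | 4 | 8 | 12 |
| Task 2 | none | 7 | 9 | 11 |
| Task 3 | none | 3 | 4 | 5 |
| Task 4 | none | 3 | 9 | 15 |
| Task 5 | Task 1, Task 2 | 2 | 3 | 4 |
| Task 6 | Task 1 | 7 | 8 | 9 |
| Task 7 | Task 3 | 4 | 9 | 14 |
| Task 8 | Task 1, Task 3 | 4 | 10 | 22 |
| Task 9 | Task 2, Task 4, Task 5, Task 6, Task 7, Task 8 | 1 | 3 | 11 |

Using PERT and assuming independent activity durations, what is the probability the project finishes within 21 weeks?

te_Task 1 = (4 + 4·8 + 12)/6 = 48/6 = 8; σ²_Task 1 = ((12−4)/6)² = 1.778
te_Task 2 = (7 + 4·9 + 11)/6 = 54/6 = 9; σ²_Task 2 = ((11−7)/6)² = 0.444
te_Task 3 = (3 + 4·4 + 5)/6 = 24/6 = 4; σ²_Task 3 = ((5−3)/6)² = 0.111
te_Task 4 = (3 + 4·9 + 15)/6 = 54/6 = 9; σ²_Task 4 = ((15−3)/6)² = 4.000
te_Task 5 = (2 + 4·3 + 4)/6 = 18/6 = 3; σ²_Task 5 = ((4−2)/6)² = 0.111
te_Task 6 = (7 + 4·8 + 9)/6 = 48/6 = 8; σ²_Task 6 = ((9−7)/6)² = 0.111
te_Task 7 = (4 + 4·9 + 14)/6 = 54/6 = 9; σ²_Task 7 = ((14−4)/6)² = 2.778
te_Task 8 = (4 + 4·10 + 22)/6 = 66/6 = 11; σ²_Task 8 = ((22−4)/6)² = 9.000
te_Task 9 = (1 + 4·3 + 11)/6 = 24/6 = 4; σ²_Task 9 = ((11−1)/6)² = 2.778

Forward pass:
ES_Task 1 = 0; EF_Task 1 = 8
ES_Task 2 = 0; EF_Task 2 = 9
ES_Task 3 = 0; EF_Task 3 = 4
ES_Task 4 = 0; EF_Task 4 = 9
ES_Task 5 = max(EF_Task 1=8, EF_Task 2=9) = 9; EF_Task 5 = 9+3 = 12
ES_Task 6 = 8; EF_Task 6 = 8+8 = 16
ES_Task 7 = 4; EF_Task 7 = 4+9 = 13
ES_Task 8 = max(EF_Task 1=8, EF_Task 3=4) = 8; EF_Task 8 = 8+11 = 19
ES_Task 9 = max(EF_Task 2=9, EF_Task 4=9, EF_Task 5=12, EF_Task 6=16, EF_Task 7=13, EF_Task 8=19) = 19; EF_Task 9 = 19+4 = 23
Expected project duration μ = 23 weeks. Critical path: Task 1 → Task 8 → Task 9.

Variance along critical path = 1.778 + 9.000 + 2.778 = 13.556; σ = √13.556 = 3.682 weeks.
Z = (21 − 23) / 3.682 = -0.543
P(T ≤ 21) = Φ(-0.543) ≈ 0.293

0.293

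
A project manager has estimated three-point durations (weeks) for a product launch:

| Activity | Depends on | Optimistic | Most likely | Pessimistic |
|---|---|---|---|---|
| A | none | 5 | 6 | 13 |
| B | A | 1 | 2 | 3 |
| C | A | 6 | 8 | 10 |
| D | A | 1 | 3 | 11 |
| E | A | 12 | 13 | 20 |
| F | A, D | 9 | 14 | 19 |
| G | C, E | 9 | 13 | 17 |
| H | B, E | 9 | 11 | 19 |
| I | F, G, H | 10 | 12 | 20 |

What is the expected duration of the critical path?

te_A = (5 + 4·6 + 13)/6 = 42/6 = 7
te_B = (1 + 4·2 + 3)/6 = 12/6 = 2
te_C = (6 + 4·8 + 10)/6 = 48/6 = 8
te_D = (1 + 4·3 + 11)/6 = 24/6 = 4
te_E = (12 + 4·13 + 20)/6 = 84/6 = 14
te_F = (9 + 4·14 + 19)/6 = 84/6 = 14
te_G = (9 + 4·13 + 17)/6 = 78/6 = 13
te_H = (9 + 4·11 + 19)/6 = 72/6 = 12
te_I = (10 + 4·12 + 20)/6 = 78/6 = 13

Forward pass:
ES_A = 0; EF_A = 7
ES_B = 7; EF_B = 7+2 = 9
ES_C = 7; EF_C = 7+8 = 15
ES_D = 7; EF_D = 7+4 = 11
ES_E = 7; EF_E = 7+14 = 21
ES_F = max(EF_A=7, EF_D=11) = 11; EF_F = 11+14 = 25
ES_G = max(EF_C=15, EF_E=21) = 21; EF_G = 21+13 = 34
ES_H = max(EF_B=9, EF_E=21) = 21; EF_H = 21+12 = 33
ES_I = max(EF_F=25, EF_G=34, EF_H=33) = 34; EF_I = 34+13 = 47
Expected project duration μ = 47 weeks. Critical path: A → E → G → I.

47 weeks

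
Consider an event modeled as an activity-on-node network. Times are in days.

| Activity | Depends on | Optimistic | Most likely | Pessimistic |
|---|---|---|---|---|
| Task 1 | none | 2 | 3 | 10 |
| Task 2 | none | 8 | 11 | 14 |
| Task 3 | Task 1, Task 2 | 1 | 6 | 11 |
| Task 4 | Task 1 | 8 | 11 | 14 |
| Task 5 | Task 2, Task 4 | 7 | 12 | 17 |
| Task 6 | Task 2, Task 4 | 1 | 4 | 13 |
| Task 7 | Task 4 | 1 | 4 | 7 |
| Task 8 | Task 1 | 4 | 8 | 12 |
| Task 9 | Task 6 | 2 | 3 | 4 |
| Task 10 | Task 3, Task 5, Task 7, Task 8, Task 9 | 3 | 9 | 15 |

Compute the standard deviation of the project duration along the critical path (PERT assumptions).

te_Task 1 = (2 + 4·3 + 10)/6 = 24/6 = 4; σ²_Task 1 = ((10−2)/6)² = 1.778
te_Task 2 = (8 + 4·11 + 14)/6 = 66/6 = 11; σ²_Task 2 = ((14−8)/6)² = 1.000
te_Task 3 = (1 + 4·6 + 11)/6 = 36/6 = 6; σ²_Task 3 = ((11−1)/6)² = 2.778
te_Task 4 = (8 + 4·11 + 14)/6 = 66/6 = 11; σ²_Task 4 = ((14−8)/6)² = 1.000
te_Task 5 = (7 + 4·12 + 17)/6 = 72/6 = 12; σ²_Task 5 = ((17−7)/6)² = 2.778
te_Task 6 = (1 + 4·4 + 13)/6 = 30/6 = 5; σ²_Task 6 = ((13−1)/6)² = 4.000
te_Task 7 = (1 + 4·4 + 7)/6 = 24/6 = 4; σ²_Task 7 = ((7−1)/6)² = 1.000
te_Task 8 = (4 + 4·8 + 12)/6 = 48/6 = 8; σ²_Task 8 = ((12−4)/6)² = 1.778
te_Task 9 = (2 + 4·3 + 4)/6 = 18/6 = 3; σ²_Task 9 = ((4−2)/6)² = 0.111
te_Task 10 = (3 + 4·9 + 15)/6 = 54/6 = 9; σ²_Task 10 = ((15−3)/6)² = 4.000

Forward pass:
ES_Task 1 = 0; EF_Task 1 = 4
ES_Task 2 = 0; EF_Task 2 = 11
ES_Task 3 = max(EF_Task 1=4, EF_Task 2=11) = 11; EF_Task 3 = 11+6 = 17
ES_Task 4 = 4; EF_Task 4 = 4+11 = 15
ES_Task 5 = max(EF_Task 2=11, EF_Task 4=15) = 15; EF_Task 5 = 15+12 = 27
ES_Task 6 = max(EF_Task 2=11, EF_Task 4=15) = 15; EF_Task 6 = 15+5 = 20
ES_Task 7 = 15; EF_Task 7 = 15+4 = 19
ES_Task 8 = 4; EF_Task 8 = 4+8 = 12
ES_Task 9 = 20; EF_Task 9 = 20+3 = 23
ES_Task 10 = max(EF_Task 3=17, EF_Task 5=27, EF_Task 7=19, EF_Task 8=12, EF_Task 9=23) = 27; EF_Task 10 = 27+9 = 36
Expected project duration μ = 36 days. Critical path: Task 1 → Task 4 → Task 5 → Task 10.

Variance along critical path = 1.778 + 1.000 + 2.778 + 4.000 = 9.556
σ = √9.556 = 3.091 days

3.09 days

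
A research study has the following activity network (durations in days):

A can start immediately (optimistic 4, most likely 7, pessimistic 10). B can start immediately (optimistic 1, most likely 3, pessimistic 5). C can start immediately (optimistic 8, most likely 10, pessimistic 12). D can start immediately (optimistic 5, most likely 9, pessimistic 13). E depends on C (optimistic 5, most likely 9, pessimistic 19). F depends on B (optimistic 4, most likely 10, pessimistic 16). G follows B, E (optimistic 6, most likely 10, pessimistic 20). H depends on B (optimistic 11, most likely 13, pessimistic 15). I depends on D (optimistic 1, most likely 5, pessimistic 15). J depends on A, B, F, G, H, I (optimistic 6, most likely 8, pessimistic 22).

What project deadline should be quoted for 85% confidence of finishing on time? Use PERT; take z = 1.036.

45.4 days

te_A = (4 + 4·7 + 10)/6 = 42/6 = 7; σ²_A = ((10−4)/6)² = 1.000
te_B = (1 + 4·3 + 5)/6 = 18/6 = 3; σ²_B = ((5−1)/6)² = 0.444
te_C = (8 + 4·10 + 12)/6 = 60/6 = 10; σ²_C = ((12−8)/6)² = 0.444
te_D = (5 + 4·9 + 13)/6 = 54/6 = 9; σ²_D = ((13−5)/6)² = 1.778
te_E = (5 + 4·9 + 19)/6 = 60/6 = 10; σ²_E = ((19−5)/6)² = 5.444
te_F = (4 + 4·10 + 16)/6 = 60/6 = 10; σ²_F = ((16−4)/6)² = 4.000
te_G = (6 + 4·10 + 20)/6 = 66/6 = 11; σ²_G = ((20−6)/6)² = 5.444
te_H = (11 + 4·13 + 15)/6 = 78/6 = 13; σ²_H = ((15−11)/6)² = 0.444
te_I = (1 + 4·5 + 15)/6 = 36/6 = 6; σ²_I = ((15−1)/6)² = 5.444
te_J = (6 + 4·8 + 22)/6 = 60/6 = 10; σ²_J = ((22−6)/6)² = 7.111

Forward pass:
ES_A = 0; EF_A = 7
ES_B = 0; EF_B = 3
ES_C = 0; EF_C = 10
ES_D = 0; EF_D = 9
ES_E = 10; EF_E = 10+10 = 20
ES_F = 3; EF_F = 3+10 = 13
ES_G = max(EF_B=3, EF_E=20) = 20; EF_G = 20+11 = 31
ES_H = 3; EF_H = 3+13 = 16
ES_I = 9; EF_I = 9+6 = 15
ES_J = max(EF_A=7, EF_B=3, EF_F=13, EF_G=31, EF_H=16, EF_I=15) = 31; EF_J = 31+10 = 41
Expected project duration μ = 41 days. Critical path: C → E → G → J.

Variance along critical path = 0.444 + 5.444 + 5.444 + 7.111 = 18.444; σ = 4.295 days.
D = μ + z·σ = 41 + 1.036·4.295 = 45.4 days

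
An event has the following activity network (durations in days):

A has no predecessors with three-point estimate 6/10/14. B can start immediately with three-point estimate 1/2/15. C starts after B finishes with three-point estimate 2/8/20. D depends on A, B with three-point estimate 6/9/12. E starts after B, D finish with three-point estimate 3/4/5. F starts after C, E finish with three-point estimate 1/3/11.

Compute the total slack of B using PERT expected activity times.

6 days

te_A = (6 + 4·10 + 14)/6 = 60/6 = 10
te_B = (1 + 4·2 + 15)/6 = 24/6 = 4
te_C = (2 + 4·8 + 20)/6 = 54/6 = 9
te_D = (6 + 4·9 + 12)/6 = 54/6 = 9
te_E = (3 + 4·4 + 5)/6 = 24/6 = 4
te_F = (1 + 4·3 + 11)/6 = 24/6 = 4

Forward pass:
ES_A = 0; EF_A = 10
ES_B = 0; EF_B = 4
ES_C = 4; EF_C = 4+9 = 13
ES_D = max(EF_A=10, EF_B=4) = 10; EF_D = 10+9 = 19
ES_E = max(EF_B=4, EF_D=19) = 19; EF_E = 19+4 = 23
ES_F = max(EF_C=13, EF_E=23) = 23; EF_F = 23+4 = 27
Expected project duration μ = 27 days. Critical path: A → D → E → F.

Backward pass:
LF_F = 27; LS_F = 27−4 = 23
LF_E = LS_F = 23; LS_E = 23−4 = 19
LF_D = LS_E = 19; LS_D = 19−9 = 10
LF_C = LS_F = 23; LS_C = 23−9 = 14
LF_B = min(LS_C=14, LS_D=10, LS_E=19) = 10; LS_B = 10−4 = 6
LF_A = LS_D = 10; LS_A = 10−10 = 0
Slack_B = LS_B − ES_B = 6 − 0 = 6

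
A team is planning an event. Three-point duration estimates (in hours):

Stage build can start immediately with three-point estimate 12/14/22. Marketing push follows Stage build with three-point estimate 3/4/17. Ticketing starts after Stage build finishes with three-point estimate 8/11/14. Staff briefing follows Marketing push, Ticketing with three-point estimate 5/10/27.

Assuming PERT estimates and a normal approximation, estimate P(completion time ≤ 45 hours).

0.954

te_Stage build = (12 + 4·14 + 22)/6 = 90/6 = 15; σ²_Stage build = ((22−12)/6)² = 2.778
te_Marketing push = (3 + 4·4 + 17)/6 = 36/6 = 6; σ²_Marketing push = ((17−3)/6)² = 5.444
te_Ticketing = (8 + 4·11 + 14)/6 = 66/6 = 11; σ²_Ticketing = ((14−8)/6)² = 1.000
te_Staff briefing = (5 + 4·10 + 27)/6 = 72/6 = 12; σ²_Staff briefing = ((27−5)/6)² = 13.444

Forward pass:
ES_Stage build = 0; EF_Stage build = 15
ES_Marketing push = 15; EF_Marketing push = 15+6 = 21
ES_Ticketing = 15; EF_Ticketing = 15+11 = 26
ES_Staff briefing = max(EF_Marketing push=21, EF_Ticketing=26) = 26; EF_Staff briefing = 26+12 = 38
Expected project duration μ = 38 hours. Critical path: Stage build → Ticketing → Staff briefing.

Variance along critical path = 2.778 + 1.000 + 13.444 = 17.222; σ = √17.222 = 4.150 hours.
Z = (45 − 38) / 4.150 = 1.687
P(T ≤ 45) = Φ(1.687) ≈ 0.954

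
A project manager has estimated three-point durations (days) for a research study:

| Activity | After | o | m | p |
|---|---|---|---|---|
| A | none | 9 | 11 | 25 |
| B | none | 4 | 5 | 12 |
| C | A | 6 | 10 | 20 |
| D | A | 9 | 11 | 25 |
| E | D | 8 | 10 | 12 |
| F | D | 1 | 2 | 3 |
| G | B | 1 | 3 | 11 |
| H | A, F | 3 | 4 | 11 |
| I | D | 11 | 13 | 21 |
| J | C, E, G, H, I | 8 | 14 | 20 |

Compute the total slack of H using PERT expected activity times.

te_A = (9 + 4·11 + 25)/6 = 78/6 = 13
te_B = (4 + 4·5 + 12)/6 = 36/6 = 6
te_C = (6 + 4·10 + 20)/6 = 66/6 = 11
te_D = (9 + 4·11 + 25)/6 = 78/6 = 13
te_E = (8 + 4·10 + 12)/6 = 60/6 = 10
te_F = (1 + 4·2 + 3)/6 = 12/6 = 2
te_G = (1 + 4·3 + 11)/6 = 24/6 = 4
te_H = (3 + 4·4 + 11)/6 = 30/6 = 5
te_I = (11 + 4·13 + 21)/6 = 84/6 = 14
te_J = (8 + 4·14 + 20)/6 = 84/6 = 14

Forward pass:
ES_A = 0; EF_A = 13
ES_B = 0; EF_B = 6
ES_C = 13; EF_C = 13+11 = 24
ES_D = 13; EF_D = 13+13 = 26
ES_E = 26; EF_E = 26+10 = 36
ES_F = 26; EF_F = 26+2 = 28
ES_G = 6; EF_G = 6+4 = 10
ES_H = max(EF_A=13, EF_F=28) = 28; EF_H = 28+5 = 33
ES_I = 26; EF_I = 26+14 = 40
ES_J = max(EF_C=24, EF_E=36, EF_G=10, EF_H=33, EF_I=40) = 40; EF_J = 40+14 = 54
Expected project duration μ = 54 days. Critical path: A → D → I → J.

Backward pass:
LF_J = 54; LS_J = 54−14 = 40
LF_I = LS_J = 40; LS_I = 40−14 = 26
LF_H = LS_J = 40; LS_H = 40−5 = 35
LF_G = LS_J = 40; LS_G = 40−4 = 36
LF_F = LS_H = 35; LS_F = 35−2 = 33
LF_E = LS_J = 40; LS_E = 40−10 = 30
LF_D = min(LS_E=30, LS_F=33, LS_I=26) = 26; LS_D = 26−13 = 13
LF_C = LS_J = 40; LS_C = 40−11 = 29
LF_B = LS_G = 36; LS_B = 36−6 = 30
LF_A = min(LS_C=29, LS_D=13, LS_H=35) = 13; LS_A = 13−13 = 0
Slack_H = LS_H − ES_H = 35 − 28 = 7

7 days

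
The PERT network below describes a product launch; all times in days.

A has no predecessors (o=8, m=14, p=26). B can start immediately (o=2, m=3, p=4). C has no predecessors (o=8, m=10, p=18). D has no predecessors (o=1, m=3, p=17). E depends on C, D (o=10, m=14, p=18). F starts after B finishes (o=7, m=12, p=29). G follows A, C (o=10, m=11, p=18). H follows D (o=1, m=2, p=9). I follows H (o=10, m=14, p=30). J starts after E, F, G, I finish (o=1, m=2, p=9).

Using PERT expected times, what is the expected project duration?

te_A = (8 + 4·14 + 26)/6 = 90/6 = 15
te_B = (2 + 4·3 + 4)/6 = 18/6 = 3
te_C = (8 + 4·10 + 18)/6 = 66/6 = 11
te_D = (1 + 4·3 + 17)/6 = 30/6 = 5
te_E = (10 + 4·14 + 18)/6 = 84/6 = 14
te_F = (7 + 4·12 + 29)/6 = 84/6 = 14
te_G = (10 + 4·11 + 18)/6 = 72/6 = 12
te_H = (1 + 4·2 + 9)/6 = 18/6 = 3
te_I = (10 + 4·14 + 30)/6 = 96/6 = 16
te_J = (1 + 4·2 + 9)/6 = 18/6 = 3

Forward pass:
ES_A = 0; EF_A = 15
ES_B = 0; EF_B = 3
ES_C = 0; EF_C = 11
ES_D = 0; EF_D = 5
ES_E = max(EF_C=11, EF_D=5) = 11; EF_E = 11+14 = 25
ES_F = 3; EF_F = 3+14 = 17
ES_G = max(EF_A=15, EF_C=11) = 15; EF_G = 15+12 = 27
ES_H = 5; EF_H = 5+3 = 8
ES_I = 8; EF_I = 8+16 = 24
ES_J = max(EF_E=25, EF_F=17, EF_G=27, EF_I=24) = 27; EF_J = 27+3 = 30
Expected project duration μ = 30 days. Critical path: A → G → J.

30 days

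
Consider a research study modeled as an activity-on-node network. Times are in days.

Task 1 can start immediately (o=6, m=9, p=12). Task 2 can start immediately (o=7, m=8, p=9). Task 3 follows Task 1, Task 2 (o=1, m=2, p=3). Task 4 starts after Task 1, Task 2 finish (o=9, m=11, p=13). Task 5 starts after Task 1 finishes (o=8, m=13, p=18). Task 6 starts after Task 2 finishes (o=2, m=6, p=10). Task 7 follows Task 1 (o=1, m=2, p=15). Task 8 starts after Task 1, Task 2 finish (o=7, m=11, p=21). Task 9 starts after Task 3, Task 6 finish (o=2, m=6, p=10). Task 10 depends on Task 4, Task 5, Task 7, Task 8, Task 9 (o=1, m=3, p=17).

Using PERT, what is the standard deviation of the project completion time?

te_Task 1 = (6 + 4·9 + 12)/6 = 54/6 = 9; σ²_Task 1 = ((12−6)/6)² = 1.000
te_Task 2 = (7 + 4·8 + 9)/6 = 48/6 = 8; σ²_Task 2 = ((9−7)/6)² = 0.111
te_Task 3 = (1 + 4·2 + 3)/6 = 12/6 = 2; σ²_Task 3 = ((3−1)/6)² = 0.111
te_Task 4 = (9 + 4·11 + 13)/6 = 66/6 = 11; σ²_Task 4 = ((13−9)/6)² = 0.444
te_Task 5 = (8 + 4·13 + 18)/6 = 78/6 = 13; σ²_Task 5 = ((18−8)/6)² = 2.778
te_Task 6 = (2 + 4·6 + 10)/6 = 36/6 = 6; σ²_Task 6 = ((10−2)/6)² = 1.778
te_Task 7 = (1 + 4·2 + 15)/6 = 24/6 = 4; σ²_Task 7 = ((15−1)/6)² = 5.444
te_Task 8 = (7 + 4·11 + 21)/6 = 72/6 = 12; σ²_Task 8 = ((21−7)/6)² = 5.444
te_Task 9 = (2 + 4·6 + 10)/6 = 36/6 = 6; σ²_Task 9 = ((10−2)/6)² = 1.778
te_Task 10 = (1 + 4·3 + 17)/6 = 30/6 = 5; σ²_Task 10 = ((17−1)/6)² = 7.111

Forward pass:
ES_Task 1 = 0; EF_Task 1 = 9
ES_Task 2 = 0; EF_Task 2 = 8
ES_Task 3 = max(EF_Task 1=9, EF_Task 2=8) = 9; EF_Task 3 = 9+2 = 11
ES_Task 4 = max(EF_Task 1=9, EF_Task 2=8) = 9; EF_Task 4 = 9+11 = 20
ES_Task 5 = 9; EF_Task 5 = 9+13 = 22
ES_Task 6 = 8; EF_Task 6 = 8+6 = 14
ES_Task 7 = 9; EF_Task 7 = 9+4 = 13
ES_Task 8 = max(EF_Task 1=9, EF_Task 2=8) = 9; EF_Task 8 = 9+12 = 21
ES_Task 9 = max(EF_Task 3=11, EF_Task 6=14) = 14; EF_Task 9 = 14+6 = 20
ES_Task 10 = max(EF_Task 4=20, EF_Task 5=22, EF_Task 7=13, EF_Task 8=21, EF_Task 9=20) = 22; EF_Task 10 = 22+5 = 27
Expected project duration μ = 27 days. Critical path: Task 1 → Task 5 → Task 10.

Variance along critical path = 1.000 + 2.778 + 7.111 = 10.889
σ = √10.889 = 3.300 days

3.30 days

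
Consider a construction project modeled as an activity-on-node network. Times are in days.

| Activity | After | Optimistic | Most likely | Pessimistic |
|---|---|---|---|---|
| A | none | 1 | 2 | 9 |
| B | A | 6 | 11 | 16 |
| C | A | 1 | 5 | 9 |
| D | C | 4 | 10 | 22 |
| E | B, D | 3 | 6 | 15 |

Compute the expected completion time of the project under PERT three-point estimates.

26 days

te_A = (1 + 4·2 + 9)/6 = 18/6 = 3
te_B = (6 + 4·11 + 16)/6 = 66/6 = 11
te_C = (1 + 4·5 + 9)/6 = 30/6 = 5
te_D = (4 + 4·10 + 22)/6 = 66/6 = 11
te_E = (3 + 4·6 + 15)/6 = 42/6 = 7

Forward pass:
ES_A = 0; EF_A = 3
ES_B = 3; EF_B = 3+11 = 14
ES_C = 3; EF_C = 3+5 = 8
ES_D = 8; EF_D = 8+11 = 19
ES_E = max(EF_B=14, EF_D=19) = 19; EF_E = 19+7 = 26
Expected project duration μ = 26 days. Critical path: A → C → D → E.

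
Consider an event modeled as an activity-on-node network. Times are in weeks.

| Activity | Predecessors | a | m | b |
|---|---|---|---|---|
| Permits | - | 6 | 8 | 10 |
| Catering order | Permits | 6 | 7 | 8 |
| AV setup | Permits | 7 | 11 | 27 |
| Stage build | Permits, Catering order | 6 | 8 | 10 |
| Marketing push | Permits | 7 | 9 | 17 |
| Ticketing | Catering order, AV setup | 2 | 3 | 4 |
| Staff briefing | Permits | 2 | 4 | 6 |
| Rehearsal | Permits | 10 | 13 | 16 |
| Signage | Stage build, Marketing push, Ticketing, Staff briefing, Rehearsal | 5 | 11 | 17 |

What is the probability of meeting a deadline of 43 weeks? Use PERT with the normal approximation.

te_Permits = (6 + 4·8 + 10)/6 = 48/6 = 8; σ²_Permits = ((10−6)/6)² = 0.444
te_Catering order = (6 + 4·7 + 8)/6 = 42/6 = 7; σ²_Catering order = ((8−6)/6)² = 0.111
te_AV setup = (7 + 4·11 + 27)/6 = 78/6 = 13; σ²_AV setup = ((27−7)/6)² = 11.111
te_Stage build = (6 + 4·8 + 10)/6 = 48/6 = 8; σ²_Stage build = ((10−6)/6)² = 0.444
te_Marketing push = (7 + 4·9 + 17)/6 = 60/6 = 10; σ²_Marketing push = ((17−7)/6)² = 2.778
te_Ticketing = (2 + 4·3 + 4)/6 = 18/6 = 3; σ²_Ticketing = ((4−2)/6)² = 0.111
te_Staff briefing = (2 + 4·4 + 6)/6 = 24/6 = 4; σ²_Staff briefing = ((6−2)/6)² = 0.444
te_Rehearsal = (10 + 4·13 + 16)/6 = 78/6 = 13; σ²_Rehearsal = ((16−10)/6)² = 1.000
te_Signage = (5 + 4·11 + 17)/6 = 66/6 = 11; σ²_Signage = ((17−5)/6)² = 4.000

Forward pass:
ES_Permits = 0; EF_Permits = 8
ES_Catering order = 8; EF_Catering order = 8+7 = 15
ES_AV setup = 8; EF_AV setup = 8+13 = 21
ES_Stage build = max(EF_Permits=8, EF_Catering order=15) = 15; EF_Stage build = 15+8 = 23
ES_Marketing push = 8; EF_Marketing push = 8+10 = 18
ES_Ticketing = max(EF_Catering order=15, EF_AV setup=21) = 21; EF_Ticketing = 21+3 = 24
ES_Staff briefing = 8; EF_Staff briefing = 8+4 = 12
ES_Rehearsal = 8; EF_Rehearsal = 8+13 = 21
ES_Signage = max(EF_Stage build=23, EF_Marketing push=18, EF_Ticketing=24, EF_Staff briefing=12, EF_Rehearsal=21) = 24; EF_Signage = 24+11 = 35
Expected project duration μ = 35 weeks. Critical path: Permits → AV setup → Ticketing → Signage.

Variance along critical path = 0.444 + 11.111 + 0.111 + 4.000 = 15.667; σ = √15.667 = 3.958 weeks.
Z = (43 − 35) / 3.958 = 2.021
P(T ≤ 43) = Φ(2.021) ≈ 0.978

0.978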